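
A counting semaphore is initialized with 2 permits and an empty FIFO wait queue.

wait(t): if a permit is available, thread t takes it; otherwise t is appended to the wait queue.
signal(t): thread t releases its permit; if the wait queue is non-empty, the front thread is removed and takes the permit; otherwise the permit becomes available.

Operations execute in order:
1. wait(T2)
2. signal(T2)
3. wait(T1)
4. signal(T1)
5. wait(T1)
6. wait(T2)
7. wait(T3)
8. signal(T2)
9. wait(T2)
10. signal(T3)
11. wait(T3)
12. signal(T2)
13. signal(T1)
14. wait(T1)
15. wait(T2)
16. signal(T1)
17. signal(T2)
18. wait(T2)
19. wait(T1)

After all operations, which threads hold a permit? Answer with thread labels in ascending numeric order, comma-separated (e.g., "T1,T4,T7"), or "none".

Step 1: wait(T2) -> count=1 queue=[] holders={T2}
Step 2: signal(T2) -> count=2 queue=[] holders={none}
Step 3: wait(T1) -> count=1 queue=[] holders={T1}
Step 4: signal(T1) -> count=2 queue=[] holders={none}
Step 5: wait(T1) -> count=1 queue=[] holders={T1}
Step 6: wait(T2) -> count=0 queue=[] holders={T1,T2}
Step 7: wait(T3) -> count=0 queue=[T3] holders={T1,T2}
Step 8: signal(T2) -> count=0 queue=[] holders={T1,T3}
Step 9: wait(T2) -> count=0 queue=[T2] holders={T1,T3}
Step 10: signal(T3) -> count=0 queue=[] holders={T1,T2}
Step 11: wait(T3) -> count=0 queue=[T3] holders={T1,T2}
Step 12: signal(T2) -> count=0 queue=[] holders={T1,T3}
Step 13: signal(T1) -> count=1 queue=[] holders={T3}
Step 14: wait(T1) -> count=0 queue=[] holders={T1,T3}
Step 15: wait(T2) -> count=0 queue=[T2] holders={T1,T3}
Step 16: signal(T1) -> count=0 queue=[] holders={T2,T3}
Step 17: signal(T2) -> count=1 queue=[] holders={T3}
Step 18: wait(T2) -> count=0 queue=[] holders={T2,T3}
Step 19: wait(T1) -> count=0 queue=[T1] holders={T2,T3}
Final holders: T2,T3

Answer: T2,T3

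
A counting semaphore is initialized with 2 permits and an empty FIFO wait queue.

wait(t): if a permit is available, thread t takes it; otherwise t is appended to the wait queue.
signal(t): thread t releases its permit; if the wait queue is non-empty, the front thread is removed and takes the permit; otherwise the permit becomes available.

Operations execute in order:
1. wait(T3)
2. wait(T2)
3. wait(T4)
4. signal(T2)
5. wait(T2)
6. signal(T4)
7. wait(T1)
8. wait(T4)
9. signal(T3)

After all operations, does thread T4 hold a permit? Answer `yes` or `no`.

Step 1: wait(T3) -> count=1 queue=[] holders={T3}
Step 2: wait(T2) -> count=0 queue=[] holders={T2,T3}
Step 3: wait(T4) -> count=0 queue=[T4] holders={T2,T3}
Step 4: signal(T2) -> count=0 queue=[] holders={T3,T4}
Step 5: wait(T2) -> count=0 queue=[T2] holders={T3,T4}
Step 6: signal(T4) -> count=0 queue=[] holders={T2,T3}
Step 7: wait(T1) -> count=0 queue=[T1] holders={T2,T3}
Step 8: wait(T4) -> count=0 queue=[T1,T4] holders={T2,T3}
Step 9: signal(T3) -> count=0 queue=[T4] holders={T1,T2}
Final holders: {T1,T2} -> T4 not in holders

Answer: no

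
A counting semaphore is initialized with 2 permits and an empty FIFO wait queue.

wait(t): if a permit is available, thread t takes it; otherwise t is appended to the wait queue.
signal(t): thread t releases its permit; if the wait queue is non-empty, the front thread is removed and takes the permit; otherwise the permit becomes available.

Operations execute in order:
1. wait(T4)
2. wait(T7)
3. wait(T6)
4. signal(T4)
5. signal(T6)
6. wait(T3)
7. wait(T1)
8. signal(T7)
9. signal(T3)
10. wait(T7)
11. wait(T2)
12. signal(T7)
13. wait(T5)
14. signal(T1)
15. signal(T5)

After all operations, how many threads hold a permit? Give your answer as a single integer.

Answer: 1

Derivation:
Step 1: wait(T4) -> count=1 queue=[] holders={T4}
Step 2: wait(T7) -> count=0 queue=[] holders={T4,T7}
Step 3: wait(T6) -> count=0 queue=[T6] holders={T4,T7}
Step 4: signal(T4) -> count=0 queue=[] holders={T6,T7}
Step 5: signal(T6) -> count=1 queue=[] holders={T7}
Step 6: wait(T3) -> count=0 queue=[] holders={T3,T7}
Step 7: wait(T1) -> count=0 queue=[T1] holders={T3,T7}
Step 8: signal(T7) -> count=0 queue=[] holders={T1,T3}
Step 9: signal(T3) -> count=1 queue=[] holders={T1}
Step 10: wait(T7) -> count=0 queue=[] holders={T1,T7}
Step 11: wait(T2) -> count=0 queue=[T2] holders={T1,T7}
Step 12: signal(T7) -> count=0 queue=[] holders={T1,T2}
Step 13: wait(T5) -> count=0 queue=[T5] holders={T1,T2}
Step 14: signal(T1) -> count=0 queue=[] holders={T2,T5}
Step 15: signal(T5) -> count=1 queue=[] holders={T2}
Final holders: {T2} -> 1 thread(s)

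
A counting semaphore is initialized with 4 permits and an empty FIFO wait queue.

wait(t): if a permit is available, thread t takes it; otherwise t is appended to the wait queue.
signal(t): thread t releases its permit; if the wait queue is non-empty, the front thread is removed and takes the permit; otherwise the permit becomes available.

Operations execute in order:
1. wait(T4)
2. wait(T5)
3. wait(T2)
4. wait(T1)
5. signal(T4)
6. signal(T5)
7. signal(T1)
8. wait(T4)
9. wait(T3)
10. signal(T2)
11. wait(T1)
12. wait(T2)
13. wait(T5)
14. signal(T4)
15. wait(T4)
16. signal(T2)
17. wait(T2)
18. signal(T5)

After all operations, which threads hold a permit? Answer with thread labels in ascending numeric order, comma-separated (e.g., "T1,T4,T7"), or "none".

Step 1: wait(T4) -> count=3 queue=[] holders={T4}
Step 2: wait(T5) -> count=2 queue=[] holders={T4,T5}
Step 3: wait(T2) -> count=1 queue=[] holders={T2,T4,T5}
Step 4: wait(T1) -> count=0 queue=[] holders={T1,T2,T4,T5}
Step 5: signal(T4) -> count=1 queue=[] holders={T1,T2,T5}
Step 6: signal(T5) -> count=2 queue=[] holders={T1,T2}
Step 7: signal(T1) -> count=3 queue=[] holders={T2}
Step 8: wait(T4) -> count=2 queue=[] holders={T2,T4}
Step 9: wait(T3) -> count=1 queue=[] holders={T2,T3,T4}
Step 10: signal(T2) -> count=2 queue=[] holders={T3,T4}
Step 11: wait(T1) -> count=1 queue=[] holders={T1,T3,T4}
Step 12: wait(T2) -> count=0 queue=[] holders={T1,T2,T3,T4}
Step 13: wait(T5) -> count=0 queue=[T5] holders={T1,T2,T3,T4}
Step 14: signal(T4) -> count=0 queue=[] holders={T1,T2,T3,T5}
Step 15: wait(T4) -> count=0 queue=[T4] holders={T1,T2,T3,T5}
Step 16: signal(T2) -> count=0 queue=[] holders={T1,T3,T4,T5}
Step 17: wait(T2) -> count=0 queue=[T2] holders={T1,T3,T4,T5}
Step 18: signal(T5) -> count=0 queue=[] holders={T1,T2,T3,T4}
Final holders: T1,T2,T3,T4

Answer: T1,T2,T3,T4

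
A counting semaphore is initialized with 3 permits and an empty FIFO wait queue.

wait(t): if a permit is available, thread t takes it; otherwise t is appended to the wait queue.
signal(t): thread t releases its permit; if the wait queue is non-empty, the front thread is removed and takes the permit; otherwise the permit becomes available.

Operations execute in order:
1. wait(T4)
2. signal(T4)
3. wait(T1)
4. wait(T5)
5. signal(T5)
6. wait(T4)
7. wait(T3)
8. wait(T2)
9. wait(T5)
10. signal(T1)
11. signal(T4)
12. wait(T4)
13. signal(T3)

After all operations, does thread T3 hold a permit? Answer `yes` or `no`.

Step 1: wait(T4) -> count=2 queue=[] holders={T4}
Step 2: signal(T4) -> count=3 queue=[] holders={none}
Step 3: wait(T1) -> count=2 queue=[] holders={T1}
Step 4: wait(T5) -> count=1 queue=[] holders={T1,T5}
Step 5: signal(T5) -> count=2 queue=[] holders={T1}
Step 6: wait(T4) -> count=1 queue=[] holders={T1,T4}
Step 7: wait(T3) -> count=0 queue=[] holders={T1,T3,T4}
Step 8: wait(T2) -> count=0 queue=[T2] holders={T1,T3,T4}
Step 9: wait(T5) -> count=0 queue=[T2,T5] holders={T1,T3,T4}
Step 10: signal(T1) -> count=0 queue=[T5] holders={T2,T3,T4}
Step 11: signal(T4) -> count=0 queue=[] holders={T2,T3,T5}
Step 12: wait(T4) -> count=0 queue=[T4] holders={T2,T3,T5}
Step 13: signal(T3) -> count=0 queue=[] holders={T2,T4,T5}
Final holders: {T2,T4,T5} -> T3 not in holders

Answer: no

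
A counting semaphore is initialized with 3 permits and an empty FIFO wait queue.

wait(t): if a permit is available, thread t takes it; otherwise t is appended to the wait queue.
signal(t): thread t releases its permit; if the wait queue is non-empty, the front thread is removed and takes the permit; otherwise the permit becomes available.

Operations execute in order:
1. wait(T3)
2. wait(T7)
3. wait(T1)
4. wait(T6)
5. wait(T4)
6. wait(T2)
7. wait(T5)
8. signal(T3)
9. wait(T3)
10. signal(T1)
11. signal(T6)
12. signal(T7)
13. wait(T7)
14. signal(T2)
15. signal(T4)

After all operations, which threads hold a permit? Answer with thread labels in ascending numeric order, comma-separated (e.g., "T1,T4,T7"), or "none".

Step 1: wait(T3) -> count=2 queue=[] holders={T3}
Step 2: wait(T7) -> count=1 queue=[] holders={T3,T7}
Step 3: wait(T1) -> count=0 queue=[] holders={T1,T3,T7}
Step 4: wait(T6) -> count=0 queue=[T6] holders={T1,T3,T7}
Step 5: wait(T4) -> count=0 queue=[T6,T4] holders={T1,T3,T7}
Step 6: wait(T2) -> count=0 queue=[T6,T4,T2] holders={T1,T3,T7}
Step 7: wait(T5) -> count=0 queue=[T6,T4,T2,T5] holders={T1,T3,T7}
Step 8: signal(T3) -> count=0 queue=[T4,T2,T5] holders={T1,T6,T7}
Step 9: wait(T3) -> count=0 queue=[T4,T2,T5,T3] holders={T1,T6,T7}
Step 10: signal(T1) -> count=0 queue=[T2,T5,T3] holders={T4,T6,T7}
Step 11: signal(T6) -> count=0 queue=[T5,T3] holders={T2,T4,T7}
Step 12: signal(T7) -> count=0 queue=[T3] holders={T2,T4,T5}
Step 13: wait(T7) -> count=0 queue=[T3,T7] holders={T2,T4,T5}
Step 14: signal(T2) -> count=0 queue=[T7] holders={T3,T4,T5}
Step 15: signal(T4) -> count=0 queue=[] holders={T3,T5,T7}
Final holders: T3,T5,T7

Answer: T3,T5,T7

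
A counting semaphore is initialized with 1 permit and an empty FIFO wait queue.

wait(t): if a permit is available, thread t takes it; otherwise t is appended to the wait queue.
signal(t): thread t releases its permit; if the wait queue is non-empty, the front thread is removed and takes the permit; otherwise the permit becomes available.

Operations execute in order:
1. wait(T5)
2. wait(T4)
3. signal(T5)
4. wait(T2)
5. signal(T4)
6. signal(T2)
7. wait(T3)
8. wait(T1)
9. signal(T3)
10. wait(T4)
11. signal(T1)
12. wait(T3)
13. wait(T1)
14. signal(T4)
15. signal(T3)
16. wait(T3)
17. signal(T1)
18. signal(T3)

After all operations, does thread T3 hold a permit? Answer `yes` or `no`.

Answer: no

Derivation:
Step 1: wait(T5) -> count=0 queue=[] holders={T5}
Step 2: wait(T4) -> count=0 queue=[T4] holders={T5}
Step 3: signal(T5) -> count=0 queue=[] holders={T4}
Step 4: wait(T2) -> count=0 queue=[T2] holders={T4}
Step 5: signal(T4) -> count=0 queue=[] holders={T2}
Step 6: signal(T2) -> count=1 queue=[] holders={none}
Step 7: wait(T3) -> count=0 queue=[] holders={T3}
Step 8: wait(T1) -> count=0 queue=[T1] holders={T3}
Step 9: signal(T3) -> count=0 queue=[] holders={T1}
Step 10: wait(T4) -> count=0 queue=[T4] holders={T1}
Step 11: signal(T1) -> count=0 queue=[] holders={T4}
Step 12: wait(T3) -> count=0 queue=[T3] holders={T4}
Step 13: wait(T1) -> count=0 queue=[T3,T1] holders={T4}
Step 14: signal(T4) -> count=0 queue=[T1] holders={T3}
Step 15: signal(T3) -> count=0 queue=[] holders={T1}
Step 16: wait(T3) -> count=0 queue=[T3] holders={T1}
Step 17: signal(T1) -> count=0 queue=[] holders={T3}
Step 18: signal(T3) -> count=1 queue=[] holders={none}
Final holders: {none} -> T3 not in holders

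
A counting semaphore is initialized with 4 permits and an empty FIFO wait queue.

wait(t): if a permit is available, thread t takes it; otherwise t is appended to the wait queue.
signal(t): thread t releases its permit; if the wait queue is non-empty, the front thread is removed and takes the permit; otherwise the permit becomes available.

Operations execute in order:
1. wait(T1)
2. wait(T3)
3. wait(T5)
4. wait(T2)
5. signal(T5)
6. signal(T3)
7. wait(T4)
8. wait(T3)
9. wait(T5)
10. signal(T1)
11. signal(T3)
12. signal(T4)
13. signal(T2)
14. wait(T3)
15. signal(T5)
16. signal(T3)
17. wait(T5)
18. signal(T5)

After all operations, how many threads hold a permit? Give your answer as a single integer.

Answer: 0

Derivation:
Step 1: wait(T1) -> count=3 queue=[] holders={T1}
Step 2: wait(T3) -> count=2 queue=[] holders={T1,T3}
Step 3: wait(T5) -> count=1 queue=[] holders={T1,T3,T5}
Step 4: wait(T2) -> count=0 queue=[] holders={T1,T2,T3,T5}
Step 5: signal(T5) -> count=1 queue=[] holders={T1,T2,T3}
Step 6: signal(T3) -> count=2 queue=[] holders={T1,T2}
Step 7: wait(T4) -> count=1 queue=[] holders={T1,T2,T4}
Step 8: wait(T3) -> count=0 queue=[] holders={T1,T2,T3,T4}
Step 9: wait(T5) -> count=0 queue=[T5] holders={T1,T2,T3,T4}
Step 10: signal(T1) -> count=0 queue=[] holders={T2,T3,T4,T5}
Step 11: signal(T3) -> count=1 queue=[] holders={T2,T4,T5}
Step 12: signal(T4) -> count=2 queue=[] holders={T2,T5}
Step 13: signal(T2) -> count=3 queue=[] holders={T5}
Step 14: wait(T3) -> count=2 queue=[] holders={T3,T5}
Step 15: signal(T5) -> count=3 queue=[] holders={T3}
Step 16: signal(T3) -> count=4 queue=[] holders={none}
Step 17: wait(T5) -> count=3 queue=[] holders={T5}
Step 18: signal(T5) -> count=4 queue=[] holders={none}
Final holders: {none} -> 0 thread(s)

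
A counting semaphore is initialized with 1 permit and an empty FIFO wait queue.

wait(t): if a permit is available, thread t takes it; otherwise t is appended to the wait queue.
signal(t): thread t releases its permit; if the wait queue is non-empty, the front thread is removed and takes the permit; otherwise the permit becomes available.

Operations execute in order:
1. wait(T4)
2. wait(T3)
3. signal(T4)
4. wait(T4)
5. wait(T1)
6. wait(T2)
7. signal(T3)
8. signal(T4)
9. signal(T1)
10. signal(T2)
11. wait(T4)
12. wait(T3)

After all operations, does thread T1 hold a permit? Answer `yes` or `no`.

Step 1: wait(T4) -> count=0 queue=[] holders={T4}
Step 2: wait(T3) -> count=0 queue=[T3] holders={T4}
Step 3: signal(T4) -> count=0 queue=[] holders={T3}
Step 4: wait(T4) -> count=0 queue=[T4] holders={T3}
Step 5: wait(T1) -> count=0 queue=[T4,T1] holders={T3}
Step 6: wait(T2) -> count=0 queue=[T4,T1,T2] holders={T3}
Step 7: signal(T3) -> count=0 queue=[T1,T2] holders={T4}
Step 8: signal(T4) -> count=0 queue=[T2] holders={T1}
Step 9: signal(T1) -> count=0 queue=[] holders={T2}
Step 10: signal(T2) -> count=1 queue=[] holders={none}
Step 11: wait(T4) -> count=0 queue=[] holders={T4}
Step 12: wait(T3) -> count=0 queue=[T3] holders={T4}
Final holders: {T4} -> T1 not in holders

Answer: no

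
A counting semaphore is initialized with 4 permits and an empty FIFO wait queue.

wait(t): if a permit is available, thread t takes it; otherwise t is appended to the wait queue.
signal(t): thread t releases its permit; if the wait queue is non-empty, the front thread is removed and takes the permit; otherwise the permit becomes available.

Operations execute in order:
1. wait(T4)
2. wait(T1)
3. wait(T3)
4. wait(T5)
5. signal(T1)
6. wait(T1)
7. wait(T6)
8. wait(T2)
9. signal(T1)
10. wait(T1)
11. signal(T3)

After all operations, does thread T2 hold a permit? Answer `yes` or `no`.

Step 1: wait(T4) -> count=3 queue=[] holders={T4}
Step 2: wait(T1) -> count=2 queue=[] holders={T1,T4}
Step 3: wait(T3) -> count=1 queue=[] holders={T1,T3,T4}
Step 4: wait(T5) -> count=0 queue=[] holders={T1,T3,T4,T5}
Step 5: signal(T1) -> count=1 queue=[] holders={T3,T4,T5}
Step 6: wait(T1) -> count=0 queue=[] holders={T1,T3,T4,T5}
Step 7: wait(T6) -> count=0 queue=[T6] holders={T1,T3,T4,T5}
Step 8: wait(T2) -> count=0 queue=[T6,T2] holders={T1,T3,T4,T5}
Step 9: signal(T1) -> count=0 queue=[T2] holders={T3,T4,T5,T6}
Step 10: wait(T1) -> count=0 queue=[T2,T1] holders={T3,T4,T5,T6}
Step 11: signal(T3) -> count=0 queue=[T1] holders={T2,T4,T5,T6}
Final holders: {T2,T4,T5,T6} -> T2 in holders

Answer: yes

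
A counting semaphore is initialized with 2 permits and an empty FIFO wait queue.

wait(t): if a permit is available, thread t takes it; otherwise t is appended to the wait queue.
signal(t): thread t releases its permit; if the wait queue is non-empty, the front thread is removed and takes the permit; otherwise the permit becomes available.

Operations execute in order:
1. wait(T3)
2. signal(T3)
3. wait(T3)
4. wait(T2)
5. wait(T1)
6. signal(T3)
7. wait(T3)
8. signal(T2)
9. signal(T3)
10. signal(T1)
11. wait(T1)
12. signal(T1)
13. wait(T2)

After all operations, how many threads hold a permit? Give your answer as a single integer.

Step 1: wait(T3) -> count=1 queue=[] holders={T3}
Step 2: signal(T3) -> count=2 queue=[] holders={none}
Step 3: wait(T3) -> count=1 queue=[] holders={T3}
Step 4: wait(T2) -> count=0 queue=[] holders={T2,T3}
Step 5: wait(T1) -> count=0 queue=[T1] holders={T2,T3}
Step 6: signal(T3) -> count=0 queue=[] holders={T1,T2}
Step 7: wait(T3) -> count=0 queue=[T3] holders={T1,T2}
Step 8: signal(T2) -> count=0 queue=[] holders={T1,T3}
Step 9: signal(T3) -> count=1 queue=[] holders={T1}
Step 10: signal(T1) -> count=2 queue=[] holders={none}
Step 11: wait(T1) -> count=1 queue=[] holders={T1}
Step 12: signal(T1) -> count=2 queue=[] holders={none}
Step 13: wait(T2) -> count=1 queue=[] holders={T2}
Final holders: {T2} -> 1 thread(s)

Answer: 1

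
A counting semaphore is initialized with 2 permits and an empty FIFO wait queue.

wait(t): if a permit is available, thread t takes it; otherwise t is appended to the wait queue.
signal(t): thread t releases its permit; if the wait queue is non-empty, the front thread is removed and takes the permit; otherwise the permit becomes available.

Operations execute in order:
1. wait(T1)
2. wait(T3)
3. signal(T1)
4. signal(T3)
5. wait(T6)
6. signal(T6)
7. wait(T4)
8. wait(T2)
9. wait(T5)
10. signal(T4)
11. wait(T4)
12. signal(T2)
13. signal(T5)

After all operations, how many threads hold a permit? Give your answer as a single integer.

Answer: 1

Derivation:
Step 1: wait(T1) -> count=1 queue=[] holders={T1}
Step 2: wait(T3) -> count=0 queue=[] holders={T1,T3}
Step 3: signal(T1) -> count=1 queue=[] holders={T3}
Step 4: signal(T3) -> count=2 queue=[] holders={none}
Step 5: wait(T6) -> count=1 queue=[] holders={T6}
Step 6: signal(T6) -> count=2 queue=[] holders={none}
Step 7: wait(T4) -> count=1 queue=[] holders={T4}
Step 8: wait(T2) -> count=0 queue=[] holders={T2,T4}
Step 9: wait(T5) -> count=0 queue=[T5] holders={T2,T4}
Step 10: signal(T4) -> count=0 queue=[] holders={T2,T5}
Step 11: wait(T4) -> count=0 queue=[T4] holders={T2,T5}
Step 12: signal(T2) -> count=0 queue=[] holders={T4,T5}
Step 13: signal(T5) -> count=1 queue=[] holders={T4}
Final holders: {T4} -> 1 thread(s)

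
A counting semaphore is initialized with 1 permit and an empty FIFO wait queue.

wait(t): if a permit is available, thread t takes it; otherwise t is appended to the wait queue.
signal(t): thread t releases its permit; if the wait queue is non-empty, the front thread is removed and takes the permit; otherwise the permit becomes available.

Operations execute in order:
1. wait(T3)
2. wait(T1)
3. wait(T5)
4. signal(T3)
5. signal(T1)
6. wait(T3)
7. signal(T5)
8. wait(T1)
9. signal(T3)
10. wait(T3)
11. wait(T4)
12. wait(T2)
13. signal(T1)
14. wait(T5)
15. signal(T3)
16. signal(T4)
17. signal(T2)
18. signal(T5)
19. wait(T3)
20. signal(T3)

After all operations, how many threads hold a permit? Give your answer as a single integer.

Step 1: wait(T3) -> count=0 queue=[] holders={T3}
Step 2: wait(T1) -> count=0 queue=[T1] holders={T3}
Step 3: wait(T5) -> count=0 queue=[T1,T5] holders={T3}
Step 4: signal(T3) -> count=0 queue=[T5] holders={T1}
Step 5: signal(T1) -> count=0 queue=[] holders={T5}
Step 6: wait(T3) -> count=0 queue=[T3] holders={T5}
Step 7: signal(T5) -> count=0 queue=[] holders={T3}
Step 8: wait(T1) -> count=0 queue=[T1] holders={T3}
Step 9: signal(T3) -> count=0 queue=[] holders={T1}
Step 10: wait(T3) -> count=0 queue=[T3] holders={T1}
Step 11: wait(T4) -> count=0 queue=[T3,T4] holders={T1}
Step 12: wait(T2) -> count=0 queue=[T3,T4,T2] holders={T1}
Step 13: signal(T1) -> count=0 queue=[T4,T2] holders={T3}
Step 14: wait(T5) -> count=0 queue=[T4,T2,T5] holders={T3}
Step 15: signal(T3) -> count=0 queue=[T2,T5] holders={T4}
Step 16: signal(T4) -> count=0 queue=[T5] holders={T2}
Step 17: signal(T2) -> count=0 queue=[] holders={T5}
Step 18: signal(T5) -> count=1 queue=[] holders={none}
Step 19: wait(T3) -> count=0 queue=[] holders={T3}
Step 20: signal(T3) -> count=1 queue=[] holders={none}
Final holders: {none} -> 0 thread(s)

Answer: 0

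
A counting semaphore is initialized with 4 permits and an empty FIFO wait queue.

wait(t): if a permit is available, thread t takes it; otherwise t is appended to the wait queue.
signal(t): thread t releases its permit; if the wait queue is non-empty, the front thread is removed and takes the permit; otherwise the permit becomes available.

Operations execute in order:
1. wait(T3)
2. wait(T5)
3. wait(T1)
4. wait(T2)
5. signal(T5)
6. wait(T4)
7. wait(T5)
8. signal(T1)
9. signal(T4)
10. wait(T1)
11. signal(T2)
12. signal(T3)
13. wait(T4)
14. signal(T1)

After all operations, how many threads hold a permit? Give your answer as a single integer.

Step 1: wait(T3) -> count=3 queue=[] holders={T3}
Step 2: wait(T5) -> count=2 queue=[] holders={T3,T5}
Step 3: wait(T1) -> count=1 queue=[] holders={T1,T3,T5}
Step 4: wait(T2) -> count=0 queue=[] holders={T1,T2,T3,T5}
Step 5: signal(T5) -> count=1 queue=[] holders={T1,T2,T3}
Step 6: wait(T4) -> count=0 queue=[] holders={T1,T2,T3,T4}
Step 7: wait(T5) -> count=0 queue=[T5] holders={T1,T2,T3,T4}
Step 8: signal(T1) -> count=0 queue=[] holders={T2,T3,T4,T5}
Step 9: signal(T4) -> count=1 queue=[] holders={T2,T3,T5}
Step 10: wait(T1) -> count=0 queue=[] holders={T1,T2,T3,T5}
Step 11: signal(T2) -> count=1 queue=[] holders={T1,T3,T5}
Step 12: signal(T3) -> count=2 queue=[] holders={T1,T5}
Step 13: wait(T4) -> count=1 queue=[] holders={T1,T4,T5}
Step 14: signal(T1) -> count=2 queue=[] holders={T4,T5}
Final holders: {T4,T5} -> 2 thread(s)

Answer: 2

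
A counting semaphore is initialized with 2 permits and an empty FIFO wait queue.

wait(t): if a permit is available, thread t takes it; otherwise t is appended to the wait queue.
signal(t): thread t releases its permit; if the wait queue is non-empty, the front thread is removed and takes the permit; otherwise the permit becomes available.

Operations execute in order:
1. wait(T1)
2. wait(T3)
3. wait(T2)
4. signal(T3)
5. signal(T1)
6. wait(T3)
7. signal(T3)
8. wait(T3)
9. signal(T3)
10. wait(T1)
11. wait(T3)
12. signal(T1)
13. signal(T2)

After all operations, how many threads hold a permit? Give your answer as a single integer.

Answer: 1

Derivation:
Step 1: wait(T1) -> count=1 queue=[] holders={T1}
Step 2: wait(T3) -> count=0 queue=[] holders={T1,T3}
Step 3: wait(T2) -> count=0 queue=[T2] holders={T1,T3}
Step 4: signal(T3) -> count=0 queue=[] holders={T1,T2}
Step 5: signal(T1) -> count=1 queue=[] holders={T2}
Step 6: wait(T3) -> count=0 queue=[] holders={T2,T3}
Step 7: signal(T3) -> count=1 queue=[] holders={T2}
Step 8: wait(T3) -> count=0 queue=[] holders={T2,T3}
Step 9: signal(T3) -> count=1 queue=[] holders={T2}
Step 10: wait(T1) -> count=0 queue=[] holders={T1,T2}
Step 11: wait(T3) -> count=0 queue=[T3] holders={T1,T2}
Step 12: signal(T1) -> count=0 queue=[] holders={T2,T3}
Step 13: signal(T2) -> count=1 queue=[] holders={T3}
Final holders: {T3} -> 1 thread(s)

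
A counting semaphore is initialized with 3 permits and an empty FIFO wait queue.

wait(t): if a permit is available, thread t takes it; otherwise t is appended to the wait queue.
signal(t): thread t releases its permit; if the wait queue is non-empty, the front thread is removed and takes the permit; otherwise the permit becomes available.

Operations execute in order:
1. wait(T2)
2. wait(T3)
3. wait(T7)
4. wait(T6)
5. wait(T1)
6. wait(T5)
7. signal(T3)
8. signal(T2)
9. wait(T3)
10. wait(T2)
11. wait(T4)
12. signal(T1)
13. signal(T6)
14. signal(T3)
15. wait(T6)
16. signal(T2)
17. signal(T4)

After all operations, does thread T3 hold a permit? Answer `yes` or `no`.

Step 1: wait(T2) -> count=2 queue=[] holders={T2}
Step 2: wait(T3) -> count=1 queue=[] holders={T2,T3}
Step 3: wait(T7) -> count=0 queue=[] holders={T2,T3,T7}
Step 4: wait(T6) -> count=0 queue=[T6] holders={T2,T3,T7}
Step 5: wait(T1) -> count=0 queue=[T6,T1] holders={T2,T3,T7}
Step 6: wait(T5) -> count=0 queue=[T6,T1,T5] holders={T2,T3,T7}
Step 7: signal(T3) -> count=0 queue=[T1,T5] holders={T2,T6,T7}
Step 8: signal(T2) -> count=0 queue=[T5] holders={T1,T6,T7}
Step 9: wait(T3) -> count=0 queue=[T5,T3] holders={T1,T6,T7}
Step 10: wait(T2) -> count=0 queue=[T5,T3,T2] holders={T1,T6,T7}
Step 11: wait(T4) -> count=0 queue=[T5,T3,T2,T4] holders={T1,T6,T7}
Step 12: signal(T1) -> count=0 queue=[T3,T2,T4] holders={T5,T6,T7}
Step 13: signal(T6) -> count=0 queue=[T2,T4] holders={T3,T5,T7}
Step 14: signal(T3) -> count=0 queue=[T4] holders={T2,T5,T7}
Step 15: wait(T6) -> count=0 queue=[T4,T6] holders={T2,T5,T7}
Step 16: signal(T2) -> count=0 queue=[T6] holders={T4,T5,T7}
Step 17: signal(T4) -> count=0 queue=[] holders={T5,T6,T7}
Final holders: {T5,T6,T7} -> T3 not in holders

Answer: no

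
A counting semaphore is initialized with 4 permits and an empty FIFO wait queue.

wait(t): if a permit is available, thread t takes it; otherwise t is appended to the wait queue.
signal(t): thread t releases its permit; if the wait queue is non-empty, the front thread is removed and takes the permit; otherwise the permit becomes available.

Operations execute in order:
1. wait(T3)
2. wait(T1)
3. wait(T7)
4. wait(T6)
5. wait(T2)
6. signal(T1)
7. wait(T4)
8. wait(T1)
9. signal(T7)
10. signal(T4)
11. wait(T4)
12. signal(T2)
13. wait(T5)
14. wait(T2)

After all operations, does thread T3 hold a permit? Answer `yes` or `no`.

Step 1: wait(T3) -> count=3 queue=[] holders={T3}
Step 2: wait(T1) -> count=2 queue=[] holders={T1,T3}
Step 3: wait(T7) -> count=1 queue=[] holders={T1,T3,T7}
Step 4: wait(T6) -> count=0 queue=[] holders={T1,T3,T6,T7}
Step 5: wait(T2) -> count=0 queue=[T2] holders={T1,T3,T6,T7}
Step 6: signal(T1) -> count=0 queue=[] holders={T2,T3,T6,T7}
Step 7: wait(T4) -> count=0 queue=[T4] holders={T2,T3,T6,T7}
Step 8: wait(T1) -> count=0 queue=[T4,T1] holders={T2,T3,T6,T7}
Step 9: signal(T7) -> count=0 queue=[T1] holders={T2,T3,T4,T6}
Step 10: signal(T4) -> count=0 queue=[] holders={T1,T2,T3,T6}
Step 11: wait(T4) -> count=0 queue=[T4] holders={T1,T2,T3,T6}
Step 12: signal(T2) -> count=0 queue=[] holders={T1,T3,T4,T6}
Step 13: wait(T5) -> count=0 queue=[T5] holders={T1,T3,T4,T6}
Step 14: wait(T2) -> count=0 queue=[T5,T2] holders={T1,T3,T4,T6}
Final holders: {T1,T3,T4,T6} -> T3 in holders

Answer: yes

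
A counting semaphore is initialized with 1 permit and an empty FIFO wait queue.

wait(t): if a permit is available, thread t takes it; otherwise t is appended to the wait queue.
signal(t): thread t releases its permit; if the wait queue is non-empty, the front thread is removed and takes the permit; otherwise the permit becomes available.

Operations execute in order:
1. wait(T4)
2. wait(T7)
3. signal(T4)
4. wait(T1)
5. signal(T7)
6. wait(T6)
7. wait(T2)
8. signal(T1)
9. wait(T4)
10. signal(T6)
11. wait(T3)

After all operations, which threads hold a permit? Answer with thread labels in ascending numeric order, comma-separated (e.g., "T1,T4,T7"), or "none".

Answer: T2

Derivation:
Step 1: wait(T4) -> count=0 queue=[] holders={T4}
Step 2: wait(T7) -> count=0 queue=[T7] holders={T4}
Step 3: signal(T4) -> count=0 queue=[] holders={T7}
Step 4: wait(T1) -> count=0 queue=[T1] holders={T7}
Step 5: signal(T7) -> count=0 queue=[] holders={T1}
Step 6: wait(T6) -> count=0 queue=[T6] holders={T1}
Step 7: wait(T2) -> count=0 queue=[T6,T2] holders={T1}
Step 8: signal(T1) -> count=0 queue=[T2] holders={T6}
Step 9: wait(T4) -> count=0 queue=[T2,T4] holders={T6}
Step 10: signal(T6) -> count=0 queue=[T4] holders={T2}
Step 11: wait(T3) -> count=0 queue=[T4,T3] holders={T2}
Final holders: T2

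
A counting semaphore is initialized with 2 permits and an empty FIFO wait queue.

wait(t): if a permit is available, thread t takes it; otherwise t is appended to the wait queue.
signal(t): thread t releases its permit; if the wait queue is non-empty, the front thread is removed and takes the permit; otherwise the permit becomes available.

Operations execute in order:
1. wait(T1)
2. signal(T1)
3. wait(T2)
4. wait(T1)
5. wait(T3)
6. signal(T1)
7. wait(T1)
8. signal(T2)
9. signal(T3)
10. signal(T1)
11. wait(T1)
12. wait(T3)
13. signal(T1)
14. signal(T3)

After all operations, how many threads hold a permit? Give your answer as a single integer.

Step 1: wait(T1) -> count=1 queue=[] holders={T1}
Step 2: signal(T1) -> count=2 queue=[] holders={none}
Step 3: wait(T2) -> count=1 queue=[] holders={T2}
Step 4: wait(T1) -> count=0 queue=[] holders={T1,T2}
Step 5: wait(T3) -> count=0 queue=[T3] holders={T1,T2}
Step 6: signal(T1) -> count=0 queue=[] holders={T2,T3}
Step 7: wait(T1) -> count=0 queue=[T1] holders={T2,T3}
Step 8: signal(T2) -> count=0 queue=[] holders={T1,T3}
Step 9: signal(T3) -> count=1 queue=[] holders={T1}
Step 10: signal(T1) -> count=2 queue=[] holders={none}
Step 11: wait(T1) -> count=1 queue=[] holders={T1}
Step 12: wait(T3) -> count=0 queue=[] holders={T1,T3}
Step 13: signal(T1) -> count=1 queue=[] holders={T3}
Step 14: signal(T3) -> count=2 queue=[] holders={none}
Final holders: {none} -> 0 thread(s)

Answer: 0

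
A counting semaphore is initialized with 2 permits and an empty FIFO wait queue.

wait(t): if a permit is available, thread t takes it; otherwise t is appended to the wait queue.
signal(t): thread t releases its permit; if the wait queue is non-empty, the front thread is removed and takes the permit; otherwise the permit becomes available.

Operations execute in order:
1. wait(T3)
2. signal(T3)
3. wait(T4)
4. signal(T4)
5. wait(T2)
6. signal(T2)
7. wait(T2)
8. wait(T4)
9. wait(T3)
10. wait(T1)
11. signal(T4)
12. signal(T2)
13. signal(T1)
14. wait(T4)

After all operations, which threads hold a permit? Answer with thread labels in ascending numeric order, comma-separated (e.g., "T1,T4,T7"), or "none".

Step 1: wait(T3) -> count=1 queue=[] holders={T3}
Step 2: signal(T3) -> count=2 queue=[] holders={none}
Step 3: wait(T4) -> count=1 queue=[] holders={T4}
Step 4: signal(T4) -> count=2 queue=[] holders={none}
Step 5: wait(T2) -> count=1 queue=[] holders={T2}
Step 6: signal(T2) -> count=2 queue=[] holders={none}
Step 7: wait(T2) -> count=1 queue=[] holders={T2}
Step 8: wait(T4) -> count=0 queue=[] holders={T2,T4}
Step 9: wait(T3) -> count=0 queue=[T3] holders={T2,T4}
Step 10: wait(T1) -> count=0 queue=[T3,T1] holders={T2,T4}
Step 11: signal(T4) -> count=0 queue=[T1] holders={T2,T3}
Step 12: signal(T2) -> count=0 queue=[] holders={T1,T3}
Step 13: signal(T1) -> count=1 queue=[] holders={T3}
Step 14: wait(T4) -> count=0 queue=[] holders={T3,T4}
Final holders: T3,T4

Answer: T3,T4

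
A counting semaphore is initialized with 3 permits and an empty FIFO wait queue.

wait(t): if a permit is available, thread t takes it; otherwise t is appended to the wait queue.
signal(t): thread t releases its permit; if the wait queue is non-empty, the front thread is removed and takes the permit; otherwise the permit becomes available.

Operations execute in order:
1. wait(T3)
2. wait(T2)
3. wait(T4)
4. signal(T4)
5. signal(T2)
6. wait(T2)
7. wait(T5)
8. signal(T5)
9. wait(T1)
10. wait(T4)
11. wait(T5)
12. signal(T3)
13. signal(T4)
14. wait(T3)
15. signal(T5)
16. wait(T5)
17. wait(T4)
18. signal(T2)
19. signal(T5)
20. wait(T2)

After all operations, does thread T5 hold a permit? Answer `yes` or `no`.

Answer: no

Derivation:
Step 1: wait(T3) -> count=2 queue=[] holders={T3}
Step 2: wait(T2) -> count=1 queue=[] holders={T2,T3}
Step 3: wait(T4) -> count=0 queue=[] holders={T2,T3,T4}
Step 4: signal(T4) -> count=1 queue=[] holders={T2,T3}
Step 5: signal(T2) -> count=2 queue=[] holders={T3}
Step 6: wait(T2) -> count=1 queue=[] holders={T2,T3}
Step 7: wait(T5) -> count=0 queue=[] holders={T2,T3,T5}
Step 8: signal(T5) -> count=1 queue=[] holders={T2,T3}
Step 9: wait(T1) -> count=0 queue=[] holders={T1,T2,T3}
Step 10: wait(T4) -> count=0 queue=[T4] holders={T1,T2,T3}
Step 11: wait(T5) -> count=0 queue=[T4,T5] holders={T1,T2,T3}
Step 12: signal(T3) -> count=0 queue=[T5] holders={T1,T2,T4}
Step 13: signal(T4) -> count=0 queue=[] holders={T1,T2,T5}
Step 14: wait(T3) -> count=0 queue=[T3] holders={T1,T2,T5}
Step 15: signal(T5) -> count=0 queue=[] holders={T1,T2,T3}
Step 16: wait(T5) -> count=0 queue=[T5] holders={T1,T2,T3}
Step 17: wait(T4) -> count=0 queue=[T5,T4] holders={T1,T2,T3}
Step 18: signal(T2) -> count=0 queue=[T4] holders={T1,T3,T5}
Step 19: signal(T5) -> count=0 queue=[] holders={T1,T3,T4}
Step 20: wait(T2) -> count=0 queue=[T2] holders={T1,T3,T4}
Final holders: {T1,T3,T4} -> T5 not in holders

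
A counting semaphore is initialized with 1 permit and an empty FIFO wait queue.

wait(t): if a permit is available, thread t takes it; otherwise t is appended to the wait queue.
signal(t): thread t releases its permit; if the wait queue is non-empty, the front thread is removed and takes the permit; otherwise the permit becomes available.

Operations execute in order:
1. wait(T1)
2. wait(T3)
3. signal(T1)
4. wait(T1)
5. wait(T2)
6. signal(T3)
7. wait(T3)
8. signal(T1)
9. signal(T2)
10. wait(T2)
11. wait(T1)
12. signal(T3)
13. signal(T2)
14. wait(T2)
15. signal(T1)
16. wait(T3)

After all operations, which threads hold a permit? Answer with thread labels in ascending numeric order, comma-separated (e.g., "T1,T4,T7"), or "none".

Step 1: wait(T1) -> count=0 queue=[] holders={T1}
Step 2: wait(T3) -> count=0 queue=[T3] holders={T1}
Step 3: signal(T1) -> count=0 queue=[] holders={T3}
Step 4: wait(T1) -> count=0 queue=[T1] holders={T3}
Step 5: wait(T2) -> count=0 queue=[T1,T2] holders={T3}
Step 6: signal(T3) -> count=0 queue=[T2] holders={T1}
Step 7: wait(T3) -> count=0 queue=[T2,T3] holders={T1}
Step 8: signal(T1) -> count=0 queue=[T3] holders={T2}
Step 9: signal(T2) -> count=0 queue=[] holders={T3}
Step 10: wait(T2) -> count=0 queue=[T2] holders={T3}
Step 11: wait(T1) -> count=0 queue=[T2,T1] holders={T3}
Step 12: signal(T3) -> count=0 queue=[T1] holders={T2}
Step 13: signal(T2) -> count=0 queue=[] holders={T1}
Step 14: wait(T2) -> count=0 queue=[T2] holders={T1}
Step 15: signal(T1) -> count=0 queue=[] holders={T2}
Step 16: wait(T3) -> count=0 queue=[T3] holders={T2}
Final holders: T2

Answer: T2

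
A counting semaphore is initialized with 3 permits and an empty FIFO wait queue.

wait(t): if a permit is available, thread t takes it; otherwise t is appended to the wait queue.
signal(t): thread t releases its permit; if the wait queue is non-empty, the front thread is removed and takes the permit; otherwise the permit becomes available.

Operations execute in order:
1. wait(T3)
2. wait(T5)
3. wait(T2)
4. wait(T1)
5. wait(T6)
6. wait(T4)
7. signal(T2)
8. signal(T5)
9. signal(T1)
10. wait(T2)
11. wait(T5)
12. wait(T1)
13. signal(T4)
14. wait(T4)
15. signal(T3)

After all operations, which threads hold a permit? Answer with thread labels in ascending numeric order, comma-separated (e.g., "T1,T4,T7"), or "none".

Answer: T2,T5,T6

Derivation:
Step 1: wait(T3) -> count=2 queue=[] holders={T3}
Step 2: wait(T5) -> count=1 queue=[] holders={T3,T5}
Step 3: wait(T2) -> count=0 queue=[] holders={T2,T3,T5}
Step 4: wait(T1) -> count=0 queue=[T1] holders={T2,T3,T5}
Step 5: wait(T6) -> count=0 queue=[T1,T6] holders={T2,T3,T5}
Step 6: wait(T4) -> count=0 queue=[T1,T6,T4] holders={T2,T3,T5}
Step 7: signal(T2) -> count=0 queue=[T6,T4] holders={T1,T3,T5}
Step 8: signal(T5) -> count=0 queue=[T4] holders={T1,T3,T6}
Step 9: signal(T1) -> count=0 queue=[] holders={T3,T4,T6}
Step 10: wait(T2) -> count=0 queue=[T2] holders={T3,T4,T6}
Step 11: wait(T5) -> count=0 queue=[T2,T5] holders={T3,T4,T6}
Step 12: wait(T1) -> count=0 queue=[T2,T5,T1] holders={T3,T4,T6}
Step 13: signal(T4) -> count=0 queue=[T5,T1] holders={T2,T3,T6}
Step 14: wait(T4) -> count=0 queue=[T5,T1,T4] holders={T2,T3,T6}
Step 15: signal(T3) -> count=0 queue=[T1,T4] holders={T2,T5,T6}
Final holders: T2,T5,T6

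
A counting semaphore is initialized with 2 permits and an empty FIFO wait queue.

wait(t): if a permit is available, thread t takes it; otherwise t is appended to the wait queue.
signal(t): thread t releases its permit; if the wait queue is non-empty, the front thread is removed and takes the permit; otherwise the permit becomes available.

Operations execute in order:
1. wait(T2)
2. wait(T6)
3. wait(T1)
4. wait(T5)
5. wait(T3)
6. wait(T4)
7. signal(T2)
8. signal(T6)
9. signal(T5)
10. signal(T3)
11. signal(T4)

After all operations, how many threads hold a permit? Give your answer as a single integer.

Answer: 1

Derivation:
Step 1: wait(T2) -> count=1 queue=[] holders={T2}
Step 2: wait(T6) -> count=0 queue=[] holders={T2,T6}
Step 3: wait(T1) -> count=0 queue=[T1] holders={T2,T6}
Step 4: wait(T5) -> count=0 queue=[T1,T5] holders={T2,T6}
Step 5: wait(T3) -> count=0 queue=[T1,T5,T3] holders={T2,T6}
Step 6: wait(T4) -> count=0 queue=[T1,T5,T3,T4] holders={T2,T6}
Step 7: signal(T2) -> count=0 queue=[T5,T3,T4] holders={T1,T6}
Step 8: signal(T6) -> count=0 queue=[T3,T4] holders={T1,T5}
Step 9: signal(T5) -> count=0 queue=[T4] holders={T1,T3}
Step 10: signal(T3) -> count=0 queue=[] holders={T1,T4}
Step 11: signal(T4) -> count=1 queue=[] holders={T1}
Final holders: {T1} -> 1 thread(s)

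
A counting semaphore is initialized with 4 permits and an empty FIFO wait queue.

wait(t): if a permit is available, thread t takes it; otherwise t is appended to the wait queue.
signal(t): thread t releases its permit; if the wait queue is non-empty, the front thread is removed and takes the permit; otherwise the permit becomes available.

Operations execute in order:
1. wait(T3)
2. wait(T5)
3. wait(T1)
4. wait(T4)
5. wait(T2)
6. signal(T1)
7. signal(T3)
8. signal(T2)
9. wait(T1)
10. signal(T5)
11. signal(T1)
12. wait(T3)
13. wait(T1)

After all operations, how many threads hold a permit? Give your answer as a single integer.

Step 1: wait(T3) -> count=3 queue=[] holders={T3}
Step 2: wait(T5) -> count=2 queue=[] holders={T3,T5}
Step 3: wait(T1) -> count=1 queue=[] holders={T1,T3,T5}
Step 4: wait(T4) -> count=0 queue=[] holders={T1,T3,T4,T5}
Step 5: wait(T2) -> count=0 queue=[T2] holders={T1,T3,T4,T5}
Step 6: signal(T1) -> count=0 queue=[] holders={T2,T3,T4,T5}
Step 7: signal(T3) -> count=1 queue=[] holders={T2,T4,T5}
Step 8: signal(T2) -> count=2 queue=[] holders={T4,T5}
Step 9: wait(T1) -> count=1 queue=[] holders={T1,T4,T5}
Step 10: signal(T5) -> count=2 queue=[] holders={T1,T4}
Step 11: signal(T1) -> count=3 queue=[] holders={T4}
Step 12: wait(T3) -> count=2 queue=[] holders={T3,T4}
Step 13: wait(T1) -> count=1 queue=[] holders={T1,T3,T4}
Final holders: {T1,T3,T4} -> 3 thread(s)

Answer: 3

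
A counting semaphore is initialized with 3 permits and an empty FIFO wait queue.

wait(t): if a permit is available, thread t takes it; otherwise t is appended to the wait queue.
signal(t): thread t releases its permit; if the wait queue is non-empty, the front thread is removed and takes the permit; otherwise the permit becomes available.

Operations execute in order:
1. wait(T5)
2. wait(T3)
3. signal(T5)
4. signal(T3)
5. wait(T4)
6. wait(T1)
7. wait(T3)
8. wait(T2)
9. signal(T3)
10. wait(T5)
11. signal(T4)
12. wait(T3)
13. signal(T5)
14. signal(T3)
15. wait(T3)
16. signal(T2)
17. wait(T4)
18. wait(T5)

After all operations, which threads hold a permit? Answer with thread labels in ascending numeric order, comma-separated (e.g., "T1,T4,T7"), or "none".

Step 1: wait(T5) -> count=2 queue=[] holders={T5}
Step 2: wait(T3) -> count=1 queue=[] holders={T3,T5}
Step 3: signal(T5) -> count=2 queue=[] holders={T3}
Step 4: signal(T3) -> count=3 queue=[] holders={none}
Step 5: wait(T4) -> count=2 queue=[] holders={T4}
Step 6: wait(T1) -> count=1 queue=[] holders={T1,T4}
Step 7: wait(T3) -> count=0 queue=[] holders={T1,T3,T4}
Step 8: wait(T2) -> count=0 queue=[T2] holders={T1,T3,T4}
Step 9: signal(T3) -> count=0 queue=[] holders={T1,T2,T4}
Step 10: wait(T5) -> count=0 queue=[T5] holders={T1,T2,T4}
Step 11: signal(T4) -> count=0 queue=[] holders={T1,T2,T5}
Step 12: wait(T3) -> count=0 queue=[T3] holders={T1,T2,T5}
Step 13: signal(T5) -> count=0 queue=[] holders={T1,T2,T3}
Step 14: signal(T3) -> count=1 queue=[] holders={T1,T2}
Step 15: wait(T3) -> count=0 queue=[] holders={T1,T2,T3}
Step 16: signal(T2) -> count=1 queue=[] holders={T1,T3}
Step 17: wait(T4) -> count=0 queue=[] holders={T1,T3,T4}
Step 18: wait(T5) -> count=0 queue=[T5] holders={T1,T3,T4}
Final holders: T1,T3,T4

Answer: T1,T3,T4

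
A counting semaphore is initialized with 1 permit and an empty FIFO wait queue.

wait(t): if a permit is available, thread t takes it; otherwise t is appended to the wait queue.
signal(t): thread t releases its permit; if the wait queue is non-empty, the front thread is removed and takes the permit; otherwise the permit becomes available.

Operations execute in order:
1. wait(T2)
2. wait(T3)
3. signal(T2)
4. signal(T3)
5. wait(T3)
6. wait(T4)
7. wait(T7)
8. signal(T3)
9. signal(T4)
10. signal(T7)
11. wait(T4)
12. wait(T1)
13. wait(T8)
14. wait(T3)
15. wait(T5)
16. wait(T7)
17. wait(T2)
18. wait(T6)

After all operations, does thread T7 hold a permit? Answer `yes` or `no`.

Answer: no

Derivation:
Step 1: wait(T2) -> count=0 queue=[] holders={T2}
Step 2: wait(T3) -> count=0 queue=[T3] holders={T2}
Step 3: signal(T2) -> count=0 queue=[] holders={T3}
Step 4: signal(T3) -> count=1 queue=[] holders={none}
Step 5: wait(T3) -> count=0 queue=[] holders={T3}
Step 6: wait(T4) -> count=0 queue=[T4] holders={T3}
Step 7: wait(T7) -> count=0 queue=[T4,T7] holders={T3}
Step 8: signal(T3) -> count=0 queue=[T7] holders={T4}
Step 9: signal(T4) -> count=0 queue=[] holders={T7}
Step 10: signal(T7) -> count=1 queue=[] holders={none}
Step 11: wait(T4) -> count=0 queue=[] holders={T4}
Step 12: wait(T1) -> count=0 queue=[T1] holders={T4}
Step 13: wait(T8) -> count=0 queue=[T1,T8] holders={T4}
Step 14: wait(T3) -> count=0 queue=[T1,T8,T3] holders={T4}
Step 15: wait(T5) -> count=0 queue=[T1,T8,T3,T5] holders={T4}
Step 16: wait(T7) -> count=0 queue=[T1,T8,T3,T5,T7] holders={T4}
Step 17: wait(T2) -> count=0 queue=[T1,T8,T3,T5,T7,T2] holders={T4}
Step 18: wait(T6) -> count=0 queue=[T1,T8,T3,T5,T7,T2,T6] holders={T4}
Final holders: {T4} -> T7 not in holders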